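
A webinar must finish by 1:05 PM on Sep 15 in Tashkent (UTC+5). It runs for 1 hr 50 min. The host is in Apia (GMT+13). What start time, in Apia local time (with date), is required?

7:15 PM on Sep 15

Target end time in UTC: 1:05 PM − 5:00 = 8:05 AM on Sep 15.
Subtract 1 hour 50 minutes → start 6:15 AM UTC on Sep 15.
Apia is UTC+13:00: 6:15 AM + 13:00 = 7:15 PM on Sep 15.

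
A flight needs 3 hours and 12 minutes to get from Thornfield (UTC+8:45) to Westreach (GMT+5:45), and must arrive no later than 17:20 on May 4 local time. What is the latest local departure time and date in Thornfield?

Target arrival in UTC: 17:20 − 5:45 = 11:35 on May 4.
Subtract 3 hours 12 minutes → departure 08:23 UTC on May 4.
Thornfield is UTC+8:45: 08:23 + 8:45 = 17:08 on May 4.

17:08 on May 4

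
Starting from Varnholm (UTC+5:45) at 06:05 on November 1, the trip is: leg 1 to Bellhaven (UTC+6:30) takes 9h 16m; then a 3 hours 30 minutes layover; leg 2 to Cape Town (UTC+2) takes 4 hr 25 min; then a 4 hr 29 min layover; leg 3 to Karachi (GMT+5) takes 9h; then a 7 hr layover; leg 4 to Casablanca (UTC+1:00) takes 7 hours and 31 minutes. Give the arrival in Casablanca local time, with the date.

Convert departure to UTC: 06:05 − 5:45 = 00:20 UTC on Nov 1.
Add 9 hours 16 minutes leg 1 → 09:36 UTC.
Add 3 hours and 30 minutes layover in Bellhaven → 13:06 UTC.
Add 4 hours 25 minutes leg 2 → 17:31 UTC.
Add 4 hours 29 minutes layover in Cape Town → 22:00 UTC.
Add 9 hours leg 3 → 07:00 UTC (Nov 2).
Add 7 hours layover in Karachi → 14:00 UTC.
Add 7 hours and 31 minutes leg 4 → 21:31 UTC.
Casablanca is UTC+1:00, so local arrival = 21:31 + 1:00 = 22:31 on Nov 2.

22:31 on Nov 2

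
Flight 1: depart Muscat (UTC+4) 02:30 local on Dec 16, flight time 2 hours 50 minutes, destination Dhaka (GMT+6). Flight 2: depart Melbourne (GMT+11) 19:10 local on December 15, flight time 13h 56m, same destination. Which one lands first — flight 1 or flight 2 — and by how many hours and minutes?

the second, by 3 hours 14 minutes

Flight 1 in UTC: 02:30 − 4:00 = 22:30 on Dec 15.
+2 hours 50 minutes → arrive 01:20 UTC on Dec 16.
Flight 2 in UTC: 19:10 − 11:00 = 08:10 on Dec 15.
+13 hours 56 minutes → arrive 22:06 UTC on Dec 15.
Flight 2 lands earlier by 3 hours 14 minutes.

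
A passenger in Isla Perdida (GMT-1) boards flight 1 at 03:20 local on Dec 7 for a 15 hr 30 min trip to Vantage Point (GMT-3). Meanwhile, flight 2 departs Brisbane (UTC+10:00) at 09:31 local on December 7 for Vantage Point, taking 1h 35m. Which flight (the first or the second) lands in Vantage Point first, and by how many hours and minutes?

Flight 1 in UTC: 03:20 + 1:00 = 04:20 on Dec 7.
+15 hours and 30 minutes → arrive 19:50 UTC on Dec 7.
Flight 2 in UTC: 09:31 − 10:00 = 23:31 on Dec 6.
+1 hour 35 minutes → arrive 01:06 UTC on Dec 7.
Flight 2 lands earlier by 18 hours 44 minutes.

the second, by 18 hours 44 minutes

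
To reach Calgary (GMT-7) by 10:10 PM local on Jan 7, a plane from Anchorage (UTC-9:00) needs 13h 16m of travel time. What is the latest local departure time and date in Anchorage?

6:54 AM on Jan 7

Target arrival in UTC: 10:10 PM + 7:00 = 5:10 AM on Jan 8.
Subtract 13 hours 16 minutes → departure 3:54 PM UTC on Jan 7.
Anchorage is UTC−9:00: 3:54 PM − 9:00 = 6:54 AM on Jan 7.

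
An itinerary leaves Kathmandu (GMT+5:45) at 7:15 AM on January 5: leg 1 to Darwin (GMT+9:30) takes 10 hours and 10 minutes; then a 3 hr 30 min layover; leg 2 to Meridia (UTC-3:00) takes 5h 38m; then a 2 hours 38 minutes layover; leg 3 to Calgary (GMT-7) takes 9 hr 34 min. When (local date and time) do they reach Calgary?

2:00 AM on January 6

Convert departure to UTC: 7:15 AM − 5:45 = 1:30 AM UTC on Jan 5.
Add 10 hours and 10 minutes leg 1 → 11:40 AM UTC.
Add 3 hours 30 minutes layover in Darwin → 3:10 PM UTC.
Add 5 hours and 38 minutes leg 2 → 8:48 PM UTC.
Add 2 hours and 38 minutes layover in Meridia → 11:26 PM UTC.
Add 9 hours and 34 minutes leg 3 → 9:00 AM UTC (Jan 6).
Calgary is UTC−7:00, so local arrival = 9:00 AM − 7:00 = 2:00 AM on Jan 6.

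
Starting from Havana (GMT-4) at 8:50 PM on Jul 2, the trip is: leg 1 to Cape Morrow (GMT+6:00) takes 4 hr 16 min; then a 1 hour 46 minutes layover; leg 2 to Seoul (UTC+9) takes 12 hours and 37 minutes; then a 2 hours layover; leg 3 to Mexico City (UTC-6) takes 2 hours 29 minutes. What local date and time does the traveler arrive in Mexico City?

5:58 PM on Jul 3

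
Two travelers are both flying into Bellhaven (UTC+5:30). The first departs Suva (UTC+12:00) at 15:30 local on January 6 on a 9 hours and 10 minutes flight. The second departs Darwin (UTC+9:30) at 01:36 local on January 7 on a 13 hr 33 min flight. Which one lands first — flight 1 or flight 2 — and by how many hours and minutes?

the first, by 16 hours 59 minutes

Flight 1 in UTC: 15:30 − 12:00 = 03:30 on Jan 6.
+9 hours 10 minutes → arrive 12:40 UTC on Jan 6.
Flight 2 in UTC: 01:36 − 9:30 = 16:06 on Jan 6.
+13 hours and 33 minutes → arrive 05:39 UTC on Jan 7.
Flight 1 lands earlier by 16 hours 59 minutes.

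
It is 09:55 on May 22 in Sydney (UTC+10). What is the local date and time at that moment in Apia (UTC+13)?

12:55 on May 22

Apia is 3:00 ahead of Sydney.
Shift by the zone difference: 09:55 + 3:00 = 12:55 on May 22 in Apia.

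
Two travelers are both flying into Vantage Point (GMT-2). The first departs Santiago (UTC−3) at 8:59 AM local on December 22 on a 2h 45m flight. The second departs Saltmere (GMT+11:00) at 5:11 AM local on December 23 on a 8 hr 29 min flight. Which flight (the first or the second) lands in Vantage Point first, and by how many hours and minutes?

Flight 1 in UTC: 8:59 AM + 3:00 = 11:59 AM on Dec 22.
+2 hours and 45 minutes → arrive 2:44 PM UTC on Dec 22.
Flight 2 in UTC: 5:11 AM − 11:00 = 6:11 PM on Dec 22.
+8 hours and 29 minutes → arrive 2:40 AM UTC on Dec 23.
Flight 1 lands earlier by 11 hours 56 minutes.

the first, by 11 hours 56 minutes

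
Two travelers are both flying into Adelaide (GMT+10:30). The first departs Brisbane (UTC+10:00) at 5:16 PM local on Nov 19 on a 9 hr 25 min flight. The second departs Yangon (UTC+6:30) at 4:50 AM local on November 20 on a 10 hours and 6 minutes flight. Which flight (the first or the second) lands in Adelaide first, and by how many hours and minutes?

Flight 1 in UTC: 5:16 PM − 10:00 = 7:16 AM on Nov 19.
+9 hours 25 minutes → arrive 4:41 PM UTC on Nov 19.
Flight 2 in UTC: 4:50 AM − 6:30 = 10:20 PM on Nov 19.
+10 hours 6 minutes → arrive 8:26 AM UTC on Nov 20.
Flight 1 lands earlier by 15 hours 45 minutes.

the first, by 15 hours 45 minutes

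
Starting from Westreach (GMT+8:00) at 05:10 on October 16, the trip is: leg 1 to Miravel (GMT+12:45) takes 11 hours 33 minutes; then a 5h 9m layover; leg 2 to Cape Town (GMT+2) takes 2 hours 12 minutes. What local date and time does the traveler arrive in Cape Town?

18:04 on Oct 16

Convert departure to UTC: 05:10 − 8:00 = 21:10 UTC on Oct 15.
Add 11 hours and 33 minutes leg 1 → 08:43 UTC (Oct 16).
Add 5 hours 9 minutes layover in Miravel → 13:52 UTC.
Add 2 hours 12 minutes leg 2 → 16:04 UTC.
Cape Town is UTC+2:00, so local arrival = 16:04 + 2:00 = 18:04 on Oct 16.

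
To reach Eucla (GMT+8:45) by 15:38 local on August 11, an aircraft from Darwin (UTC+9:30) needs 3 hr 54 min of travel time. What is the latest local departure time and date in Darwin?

12:29 on August 11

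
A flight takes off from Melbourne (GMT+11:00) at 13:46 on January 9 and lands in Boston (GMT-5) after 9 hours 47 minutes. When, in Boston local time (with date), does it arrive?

07:33 on Jan 9

Boston is 16:00 behind Melbourne.
After 9 hours and 47 minutes it is 23:33 in Melbourne.
Shift by the zone difference: 23:33 − 16:00 = 07:33 on Jan 9 in Boston.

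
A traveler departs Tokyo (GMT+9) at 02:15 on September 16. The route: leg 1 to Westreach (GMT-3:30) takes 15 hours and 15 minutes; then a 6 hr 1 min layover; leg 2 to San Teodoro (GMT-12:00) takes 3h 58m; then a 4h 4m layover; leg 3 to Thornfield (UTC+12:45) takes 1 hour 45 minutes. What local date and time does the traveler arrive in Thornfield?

Convert departure to UTC: 02:15 − 9:00 = 17:15 UTC on Sep 15.
Add 15 hours and 15 minutes leg 1 → 08:30 UTC (Sep 16).
Add 6 hours 1 minute layover in Westreach → 14:31 UTC.
Add 3 hours and 58 minutes leg 2 → 18:29 UTC.
Add 4 hours and 4 minutes layover in San Teodoro → 22:33 UTC.
Add 1 hour and 45 minutes leg 3 → 00:18 UTC (Sep 17).
Thornfield is UTC+12:45, so local arrival = 00:18 + 12:45 = 13:03 on Sep 17.

13:03 on September 17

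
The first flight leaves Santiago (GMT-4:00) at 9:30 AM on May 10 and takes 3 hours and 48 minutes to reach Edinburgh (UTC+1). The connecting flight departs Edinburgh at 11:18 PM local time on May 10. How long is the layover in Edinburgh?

5 hours

Convert departure to UTC: 9:30 AM + 4:00 = 1:30 PM UTC on May 10.
Add 3 hours 48 minutes flight time → 5:18 PM UTC.
Edinburgh is UTC+1:00, so local arrival = 5:18 PM + 1:00 = 6:18 PM on May 10.
Layover = 11:18 PM − 6:18 PM = 5 hours.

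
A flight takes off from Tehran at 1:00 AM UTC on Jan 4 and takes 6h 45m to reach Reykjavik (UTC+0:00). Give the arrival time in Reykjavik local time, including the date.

7:45 AM on Jan 4

Departure is given in UTC: 1:00 AM on Jan 4.
Add 6 hours and 45 minutes → 7:45 AM UTC.
Reykjavik is UTC+0, so local arrival is 7:45 AM on Jan 4.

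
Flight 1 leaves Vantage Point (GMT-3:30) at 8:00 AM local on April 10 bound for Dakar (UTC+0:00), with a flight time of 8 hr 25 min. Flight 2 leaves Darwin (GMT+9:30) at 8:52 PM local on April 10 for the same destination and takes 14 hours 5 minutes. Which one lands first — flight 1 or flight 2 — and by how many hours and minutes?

the first, by 5 hours 32 minutes

Flight 1 in UTC: 8:00 AM + 3:30 = 11:30 AM on Apr 10.
+8 hours 25 minutes → arrive 7:55 PM UTC on Apr 10.
Flight 2 in UTC: 8:52 PM − 9:30 = 11:22 AM on Apr 10.
+14 hours and 5 minutes → arrive 1:27 AM UTC on Apr 11.
Flight 1 lands earlier by 5 hours 32 minutes.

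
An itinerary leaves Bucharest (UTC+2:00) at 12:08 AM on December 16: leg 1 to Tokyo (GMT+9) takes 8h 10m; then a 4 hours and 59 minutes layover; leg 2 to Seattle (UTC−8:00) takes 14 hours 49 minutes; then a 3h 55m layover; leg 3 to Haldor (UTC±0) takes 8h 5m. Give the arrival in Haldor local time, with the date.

Convert departure to UTC: 12:08 AM − 2:00 = 10:08 PM UTC on Dec 15.
Add 8 hours and 10 minutes leg 1 → 6:18 AM UTC (Dec 16).
Add 4 hours 59 minutes layover in Tokyo → 11:17 AM UTC.
Add 14 hours 49 minutes leg 2 → 2:06 AM UTC (Dec 17).
Add 3 hours and 55 minutes layover in Seattle → 6:01 AM UTC.
Add 8 hours 5 minutes leg 3 → 2:06 PM UTC.
Haldor is UTC+0, so local arrival is the same: 2:06 PM on Dec 17.

2:06 PM on December 17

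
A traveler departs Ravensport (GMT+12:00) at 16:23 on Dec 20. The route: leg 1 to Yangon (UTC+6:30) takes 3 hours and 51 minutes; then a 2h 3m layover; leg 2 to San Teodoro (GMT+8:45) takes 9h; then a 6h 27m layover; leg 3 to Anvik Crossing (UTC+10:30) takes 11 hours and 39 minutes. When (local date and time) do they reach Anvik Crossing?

23:53 on December 21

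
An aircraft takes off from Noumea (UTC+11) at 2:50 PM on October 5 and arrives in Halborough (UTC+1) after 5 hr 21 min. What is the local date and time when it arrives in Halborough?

10:11 AM on Oct 5

Convert departure to UTC: 2:50 PM − 11:00 = 3:50 AM UTC on Oct 5.
Add 5 hours 21 minutes travel time → 9:11 AM UTC.
Halborough is UTC+1:00, so local arrival = 9:11 AM + 1:00 = 10:11 AM on Oct 5.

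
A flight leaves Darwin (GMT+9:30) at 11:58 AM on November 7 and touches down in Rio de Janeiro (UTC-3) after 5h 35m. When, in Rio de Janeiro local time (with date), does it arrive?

Convert departure to UTC: 11:58 AM − 9:30 = 2:28 AM UTC on Nov 7.
Add 5 hours and 35 minutes travel time → 8:03 AM UTC.
Rio de Janeiro is UTC−3:00, so local arrival = 8:03 AM − 3:00 = 5:03 AM on Nov 7.

5:03 AM on November 7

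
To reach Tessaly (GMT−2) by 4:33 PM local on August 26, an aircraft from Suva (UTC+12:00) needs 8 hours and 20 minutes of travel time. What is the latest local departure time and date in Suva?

10:13 PM on Aug 26

Target arrival in UTC: 4:33 PM + 2:00 = 6:33 PM on Aug 26.
Subtract 8 hours and 20 minutes → departure 10:13 AM UTC on Aug 26.
Suva is UTC+12:00: 10:13 AM + 12:00 = 10:13 PM on Aug 26.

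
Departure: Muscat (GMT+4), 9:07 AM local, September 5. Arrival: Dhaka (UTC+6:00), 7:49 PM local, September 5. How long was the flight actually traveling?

Departure in UTC: 9:07 AM − 4:00 = 5:07 AM on Sep 5.
Arrival in UTC: 7:49 PM − 6:00 = 1:49 PM on Sep 5.
Elapsed = 1:49 PM − 5:07 AM = 8 hours 42 minutes.

8 hours 42 minutes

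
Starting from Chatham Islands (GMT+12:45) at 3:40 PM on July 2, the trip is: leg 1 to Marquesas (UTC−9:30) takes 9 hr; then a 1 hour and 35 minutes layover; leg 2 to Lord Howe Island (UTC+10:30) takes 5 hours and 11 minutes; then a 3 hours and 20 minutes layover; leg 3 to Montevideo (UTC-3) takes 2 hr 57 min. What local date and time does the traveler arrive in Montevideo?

9:58 PM on July 2

Convert departure to UTC: 3:40 PM − 12:45 = 2:55 AM UTC on Jul 2.
Add 9 hours leg 1 → 11:55 AM UTC.
Add 1 hour 35 minutes layover in Marquesas → 1:30 PM UTC.
Add 5 hours 11 minutes leg 2 → 6:41 PM UTC.
Add 3 hours 20 minutes layover in Lord Howe Island → 10:01 PM UTC.
Add 2 hours and 57 minutes leg 3 → 12:58 AM UTC (Jul 3).
Montevideo is UTC−3:00, so local arrival = 12:58 AM − 3:00 = 9:58 PM on Jul 2.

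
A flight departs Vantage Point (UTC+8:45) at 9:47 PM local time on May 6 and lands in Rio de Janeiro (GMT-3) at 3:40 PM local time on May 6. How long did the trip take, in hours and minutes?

5 hours 38 minutes

Departure in UTC: 9:47 PM − 8:45 = 1:02 PM on May 6.
Arrival in UTC: 3:40 PM + 3:00 = 6:40 PM on May 6.
Elapsed = 6:40 PM − 1:02 PM = 5 hours 38 minutes.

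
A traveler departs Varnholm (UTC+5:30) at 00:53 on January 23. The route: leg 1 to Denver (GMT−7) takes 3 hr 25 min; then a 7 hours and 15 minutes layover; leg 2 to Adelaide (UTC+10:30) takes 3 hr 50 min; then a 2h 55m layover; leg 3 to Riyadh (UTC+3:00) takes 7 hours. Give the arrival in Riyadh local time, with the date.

Convert departure to UTC: 00:53 − 5:30 = 19:23 UTC on Jan 22.
Add 3 hours and 25 minutes leg 1 → 22:48 UTC.
Add 7 hours 15 minutes layover in Denver → 06:03 UTC (Jan 23).
Add 3 hours and 50 minutes leg 2 → 09:53 UTC.
Add 2 hours and 55 minutes layover in Adelaide → 12:48 UTC.
Add 7 hours leg 3 → 19:48 UTC.
Riyadh is UTC+3:00, so local arrival = 19:48 + 3:00 = 22:48 on Jan 23.

22:48 on Jan 23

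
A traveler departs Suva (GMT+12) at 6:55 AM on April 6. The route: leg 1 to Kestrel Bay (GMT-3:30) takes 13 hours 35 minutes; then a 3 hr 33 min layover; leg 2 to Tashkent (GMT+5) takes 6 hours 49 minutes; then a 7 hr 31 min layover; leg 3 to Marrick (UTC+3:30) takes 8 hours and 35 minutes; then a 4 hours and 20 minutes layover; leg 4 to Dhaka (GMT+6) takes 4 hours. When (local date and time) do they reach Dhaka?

1:18 AM on April 8

Convert departure to UTC: 6:55 AM − 12:00 = 6:55 PM UTC on Apr 5.
Add 13 hours and 35 minutes leg 1 → 8:30 AM UTC (Apr 6).
Add 3 hours 33 minutes layover in Kestrel Bay → 12:03 PM UTC.
Add 6 hours and 49 minutes leg 2 → 6:52 PM UTC.
Add 7 hours 31 minutes layover in Tashkent → 2:23 AM UTC (Apr 7).
Add 8 hours 35 minutes leg 3 → 10:58 AM UTC.
Add 4 hours 20 minutes layover in Marrick → 3:18 PM UTC.
Add 4 hours leg 4 → 7:18 PM UTC.
Dhaka is UTC+6:00, so local arrival = 7:18 PM + 6:00 = 1:18 AM on Apr 8.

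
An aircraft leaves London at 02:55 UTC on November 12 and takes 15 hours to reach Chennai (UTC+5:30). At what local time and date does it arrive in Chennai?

23:25 on November 12

Departure is given in UTC: 02:55 on Nov 12.
Add 15 hours → 17:55 UTC.
Chennai is UTC+5:30: 17:55 + 5:30 = 23:25 on Nov 12.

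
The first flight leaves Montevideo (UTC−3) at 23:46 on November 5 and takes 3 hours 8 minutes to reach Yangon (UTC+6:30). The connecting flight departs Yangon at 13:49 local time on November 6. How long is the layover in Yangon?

1 hour 25 minutes

Convert departure to UTC: 23:46 + 3:00 = 02:46 UTC on Nov 6.
Add 3 hours and 8 minutes flight time → 05:54 UTC.
Yangon is UTC+6:30, so local arrival = 05:54 + 6:30 = 12:24 on Nov 6.
Layover = 13:49 − 12:24 = 1 hour 25 minutes.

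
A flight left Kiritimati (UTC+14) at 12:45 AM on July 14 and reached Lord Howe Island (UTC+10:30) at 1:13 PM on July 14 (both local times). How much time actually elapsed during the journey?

Departure in UTC: 12:45 AM − 14:00 = 10:45 AM on Jul 13.
Arrival in UTC: 1:13 PM − 10:30 = 2:43 AM on Jul 14.
Elapsed = 2:43 AM − 10:45 AM (+1 day) = 15 hours 58 minutes.

15 hours 58 minutes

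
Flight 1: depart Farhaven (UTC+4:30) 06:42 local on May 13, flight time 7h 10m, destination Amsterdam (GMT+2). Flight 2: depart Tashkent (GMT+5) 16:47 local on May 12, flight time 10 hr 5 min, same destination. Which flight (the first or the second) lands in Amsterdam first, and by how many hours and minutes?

the second, by 11 hours 30 minutes

Flight 1 in UTC: 06:42 − 4:30 = 02:12 on May 13.
+7 hours and 10 minutes → arrive 09:22 UTC on May 13.
Flight 2 in UTC: 16:47 − 5:00 = 11:47 on May 12.
+10 hours 5 minutes → arrive 21:52 UTC on May 12.
Flight 2 lands earlier by 11 hours 30 minutes.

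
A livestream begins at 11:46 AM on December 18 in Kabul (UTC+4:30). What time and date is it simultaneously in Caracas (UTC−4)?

In UTC: 11:46 AM − 4:30 = 7:16 AM on Dec 18.
Caracas is UTC−4:00: 7:16 AM − 4:00 = 3:16 AM on Dec 18.

3:16 AM on December 18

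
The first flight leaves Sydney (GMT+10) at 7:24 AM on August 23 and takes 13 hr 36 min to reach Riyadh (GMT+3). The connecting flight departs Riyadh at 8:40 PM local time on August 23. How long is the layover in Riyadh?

Convert departure to UTC: 7:24 AM − 10:00 = 9:24 PM UTC on Aug 22.
Add 13 hours and 36 minutes flight time → 11:00 AM UTC (Aug 23).
Riyadh is UTC+3:00, so local arrival = 11:00 AM + 3:00 = 2:00 PM on Aug 23.
Layover = 8:40 PM − 2:00 PM = 6 hours 40 minutes.

6 hours 40 minutes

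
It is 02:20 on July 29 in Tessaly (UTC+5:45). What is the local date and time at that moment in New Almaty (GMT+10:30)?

07:05 on Jul 29

In UTC: 02:20 − 5:45 = 20:35 on Jul 28.
New Almaty is UTC+10:30: 20:35 + 10:30 = 07:05 on Jul 29.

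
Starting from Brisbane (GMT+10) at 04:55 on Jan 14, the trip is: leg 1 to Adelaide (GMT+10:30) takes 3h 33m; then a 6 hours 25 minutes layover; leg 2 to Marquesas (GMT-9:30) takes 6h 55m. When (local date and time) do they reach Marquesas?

02:18 on Jan 14

Convert departure to UTC: 04:55 − 10:00 = 18:55 UTC on Jan 13.
Add 3 hours and 33 minutes leg 1 → 22:28 UTC.
Add 6 hours 25 minutes layover in Adelaide → 04:53 UTC (Jan 14).
Add 6 hours and 55 minutes leg 2 → 11:48 UTC.
Marquesas is UTC−9:30, so local arrival = 11:48 − 9:30 = 02:18 on Jan 14.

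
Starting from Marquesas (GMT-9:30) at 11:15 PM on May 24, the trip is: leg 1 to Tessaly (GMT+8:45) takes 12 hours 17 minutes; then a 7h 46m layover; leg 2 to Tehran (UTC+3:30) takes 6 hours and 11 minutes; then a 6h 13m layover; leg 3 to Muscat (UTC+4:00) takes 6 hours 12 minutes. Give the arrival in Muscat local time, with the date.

3:24 AM on May 27

Convert departure to UTC: 11:15 PM + 9:30 = 8:45 AM UTC on May 25.
Add 12 hours 17 minutes leg 1 → 9:02 PM UTC.
Add 7 hours and 46 minutes layover in Tessaly → 4:48 AM UTC (May 26).
Add 6 hours and 11 minutes leg 2 → 10:59 AM UTC.
Add 6 hours and 13 minutes layover in Tehran → 5:12 PM UTC.
Add 6 hours and 12 minutes leg 3 → 11:24 PM UTC.
Muscat is UTC+4:00, so local arrival = 11:24 PM + 4:00 = 3:24 AM on May 27.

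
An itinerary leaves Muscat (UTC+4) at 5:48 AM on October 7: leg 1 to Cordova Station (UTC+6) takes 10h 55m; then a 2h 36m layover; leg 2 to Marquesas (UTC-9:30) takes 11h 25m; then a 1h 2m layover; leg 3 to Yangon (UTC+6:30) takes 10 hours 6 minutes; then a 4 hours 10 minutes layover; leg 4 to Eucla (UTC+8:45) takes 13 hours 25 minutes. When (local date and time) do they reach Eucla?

4:12 PM on October 9

Convert departure to UTC: 5:48 AM − 4:00 = 1:48 AM UTC on Oct 7.
Add 10 hours and 55 minutes leg 1 → 12:43 PM UTC.
Add 2 hours and 36 minutes layover in Cordova Station → 3:19 PM UTC.
Add 11 hours 25 minutes leg 2 → 2:44 AM UTC (Oct 8).
Add 1 hour and 2 minutes layover in Marquesas → 3:46 AM UTC.
Add 10 hours and 6 minutes leg 3 → 1:52 PM UTC.
Add 4 hours and 10 minutes layover in Yangon → 6:02 PM UTC.
Add 13 hours 25 minutes leg 4 → 7:27 AM UTC (Oct 9).
Eucla is UTC+8:45, so local arrival = 7:27 AM + 8:45 = 4:12 PM on Oct 9.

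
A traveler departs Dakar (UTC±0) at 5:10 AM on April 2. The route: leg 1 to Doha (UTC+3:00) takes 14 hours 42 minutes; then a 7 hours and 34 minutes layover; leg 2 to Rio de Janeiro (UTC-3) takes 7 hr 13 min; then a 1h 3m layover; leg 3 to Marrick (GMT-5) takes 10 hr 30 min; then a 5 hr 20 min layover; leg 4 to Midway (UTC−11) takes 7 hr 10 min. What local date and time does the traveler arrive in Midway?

Dakar is at UTC+0, so departure is already 5:10 AM UTC on Apr 2.
Add 14 hours and 42 minutes leg 1 → 7:52 PM UTC.
Add 7 hours and 34 minutes layover in Doha → 3:26 AM UTC (Apr 3).
Add 7 hours 13 minutes leg 2 → 10:39 AM UTC.
Add 1 hour and 3 minutes layover in Rio de Janeiro → 11:42 AM UTC.
Add 10 hours and 30 minutes leg 3 → 10:12 PM UTC.
Add 5 hours 20 minutes layover in Marrick → 3:32 AM UTC (Apr 4).
Add 7 hours and 10 minutes leg 4 → 10:42 AM UTC.
Midway is UTC−11:00, so local arrival = 10:42 AM − 11:00 = 11:42 PM on Apr 3.

11:42 PM on Apr 3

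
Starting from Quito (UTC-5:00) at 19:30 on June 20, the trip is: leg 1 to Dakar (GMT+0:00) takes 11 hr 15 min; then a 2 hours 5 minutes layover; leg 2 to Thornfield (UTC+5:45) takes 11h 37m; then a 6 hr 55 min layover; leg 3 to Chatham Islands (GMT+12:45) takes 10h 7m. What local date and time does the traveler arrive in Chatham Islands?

Convert departure to UTC: 19:30 + 5:00 = 00:30 UTC on Jun 21.
Add 11 hours 15 minutes leg 1 → 11:45 UTC.
Add 2 hours and 5 minutes layover in Dakar → 13:50 UTC.
Add 11 hours 37 minutes leg 2 → 01:27 UTC (Jun 22).
Add 6 hours 55 minutes layover in Thornfield → 08:22 UTC.
Add 10 hours and 7 minutes leg 3 → 18:29 UTC.
Chatham Islands is UTC+12:45, so local arrival = 18:29 + 12:45 = 07:14 on Jun 23.

07:14 on Jun 23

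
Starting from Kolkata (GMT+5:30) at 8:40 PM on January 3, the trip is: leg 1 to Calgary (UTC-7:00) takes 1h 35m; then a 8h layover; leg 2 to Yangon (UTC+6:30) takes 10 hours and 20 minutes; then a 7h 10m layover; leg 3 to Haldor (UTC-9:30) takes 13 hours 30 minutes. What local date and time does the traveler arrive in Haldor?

10:15 PM on January 4

Convert departure to UTC: 8:40 PM − 5:30 = 3:10 PM UTC on Jan 3.
Add 1 hour 35 minutes leg 1 → 4:45 PM UTC.
Add 8 hours layover in Calgary → 12:45 AM UTC (Jan 4).
Add 10 hours 20 minutes leg 2 → 11:05 AM UTC.
Add 7 hours and 10 minutes layover in Yangon → 6:15 PM UTC.
Add 13 hours 30 minutes leg 3 → 7:45 AM UTC (Jan 5).
Haldor is UTC−9:30, so local arrival = 7:45 AM − 9:30 = 10:15 PM on Jan 4.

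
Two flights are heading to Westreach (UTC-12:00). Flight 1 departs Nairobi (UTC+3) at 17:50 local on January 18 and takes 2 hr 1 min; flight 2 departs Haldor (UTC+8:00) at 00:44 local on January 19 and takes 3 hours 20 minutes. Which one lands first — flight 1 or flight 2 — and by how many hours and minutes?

the first, by 3 hours 13 minutes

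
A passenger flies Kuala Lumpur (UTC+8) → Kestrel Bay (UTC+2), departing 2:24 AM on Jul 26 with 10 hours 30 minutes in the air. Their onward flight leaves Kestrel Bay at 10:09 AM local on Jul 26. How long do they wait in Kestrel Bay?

3 hours 15 minutes

Convert departure to UTC: 2:24 AM − 8:00 = 6:24 PM UTC on Jul 25.
Add 10 hours 30 minutes flight time → 4:54 AM UTC (Jul 26).
Kestrel Bay is UTC+2:00, so local arrival = 4:54 AM + 2:00 = 6:54 AM on Jul 26.
Layover = 10:09 AM − 6:54 AM = 3 hours 15 minutes.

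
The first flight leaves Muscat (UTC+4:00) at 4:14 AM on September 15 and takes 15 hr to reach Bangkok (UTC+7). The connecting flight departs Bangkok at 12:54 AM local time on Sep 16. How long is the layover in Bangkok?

2 hours 40 minutes

Convert departure to UTC: 4:14 AM − 4:00 = 12:14 AM UTC on Sep 15.
Add 15 hours flight time → 3:14 PM UTC.
Bangkok is UTC+7:00, so local arrival = 3:14 PM + 7:00 = 10:14 PM on Sep 15.
Layover = 12:54 AM − 10:14 PM (+1 day) = 2 hours 40 minutes.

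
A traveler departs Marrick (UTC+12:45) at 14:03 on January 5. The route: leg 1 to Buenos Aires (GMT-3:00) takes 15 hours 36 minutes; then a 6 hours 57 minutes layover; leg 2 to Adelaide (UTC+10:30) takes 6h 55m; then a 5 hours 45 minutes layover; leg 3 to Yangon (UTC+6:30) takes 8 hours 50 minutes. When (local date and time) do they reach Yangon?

Convert departure to UTC: 14:03 − 12:45 = 01:18 UTC on Jan 5.
Add 15 hours 36 minutes leg 1 → 16:54 UTC.
Add 6 hours and 57 minutes layover in Buenos Aires → 23:51 UTC.
Add 6 hours and 55 minutes leg 2 → 06:46 UTC (Jan 6).
Add 5 hours and 45 minutes layover in Adelaide → 12:31 UTC.
Add 8 hours and 50 minutes leg 3 → 21:21 UTC.
Yangon is UTC+6:30, so local arrival = 21:21 + 6:30 = 03:51 on Jan 7.

03:51 on January 7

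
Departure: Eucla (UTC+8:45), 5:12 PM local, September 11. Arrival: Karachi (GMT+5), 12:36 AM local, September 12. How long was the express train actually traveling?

11 hours 9 minutes

Departure in UTC: 5:12 PM − 8:45 = 8:27 AM on Sep 11.
Arrival in UTC: 12:36 AM − 5:00 = 7:36 PM on Sep 11.
Elapsed = 7:36 PM − 8:27 AM = 11 hours 9 minutes.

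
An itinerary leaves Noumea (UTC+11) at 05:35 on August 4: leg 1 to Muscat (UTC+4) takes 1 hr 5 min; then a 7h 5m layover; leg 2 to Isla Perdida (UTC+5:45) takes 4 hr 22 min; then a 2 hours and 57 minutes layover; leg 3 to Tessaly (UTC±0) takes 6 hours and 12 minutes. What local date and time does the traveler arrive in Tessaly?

16:16 on Aug 4

Convert departure to UTC: 05:35 − 11:00 = 18:35 UTC on Aug 3.
Add 1 hour 5 minutes leg 1 → 19:40 UTC.
Add 7 hours 5 minutes layover in Muscat → 02:45 UTC (Aug 4).
Add 4 hours 22 minutes leg 2 → 07:07 UTC.
Add 2 hours and 57 minutes layover in Isla Perdida → 10:04 UTC.
Add 6 hours 12 minutes leg 3 → 16:16 UTC.
Tessaly is UTC+0, so local arrival is the same: 16:16 on Aug 4.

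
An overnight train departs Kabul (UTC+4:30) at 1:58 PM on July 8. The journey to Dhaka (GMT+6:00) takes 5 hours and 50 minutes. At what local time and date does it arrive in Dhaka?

Convert departure to UTC: 1:58 PM − 4:30 = 9:28 AM UTC on Jul 8.
Add 5 hours 50 minutes travel time → 3:18 PM UTC.
Dhaka is UTC+6:00, so local arrival = 3:18 PM + 6:00 = 9:18 PM on Jul 8.

9:18 PM on July 8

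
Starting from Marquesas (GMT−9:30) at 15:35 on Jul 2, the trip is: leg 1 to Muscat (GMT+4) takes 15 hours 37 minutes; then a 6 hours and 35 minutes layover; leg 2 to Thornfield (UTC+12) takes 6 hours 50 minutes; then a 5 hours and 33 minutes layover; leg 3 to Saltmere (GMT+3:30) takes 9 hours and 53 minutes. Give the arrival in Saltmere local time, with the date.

01:03 on July 5

Convert departure to UTC: 15:35 + 9:30 = 01:05 UTC on Jul 3.
Add 15 hours 37 minutes leg 1 → 16:42 UTC.
Add 6 hours 35 minutes layover in Muscat → 23:17 UTC.
Add 6 hours 50 minutes leg 2 → 06:07 UTC (Jul 4).
Add 5 hours 33 minutes layover in Thornfield → 11:40 UTC.
Add 9 hours and 53 minutes leg 3 → 21:33 UTC.
Saltmere is UTC+3:30, so local arrival = 21:33 + 3:30 = 01:03 on Jul 5.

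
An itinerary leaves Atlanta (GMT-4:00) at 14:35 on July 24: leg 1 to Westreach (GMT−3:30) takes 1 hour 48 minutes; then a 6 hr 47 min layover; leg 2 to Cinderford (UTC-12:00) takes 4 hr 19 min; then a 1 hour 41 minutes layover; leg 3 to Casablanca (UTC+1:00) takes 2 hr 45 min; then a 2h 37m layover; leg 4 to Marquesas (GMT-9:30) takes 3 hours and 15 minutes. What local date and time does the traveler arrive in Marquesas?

08:17 on Jul 25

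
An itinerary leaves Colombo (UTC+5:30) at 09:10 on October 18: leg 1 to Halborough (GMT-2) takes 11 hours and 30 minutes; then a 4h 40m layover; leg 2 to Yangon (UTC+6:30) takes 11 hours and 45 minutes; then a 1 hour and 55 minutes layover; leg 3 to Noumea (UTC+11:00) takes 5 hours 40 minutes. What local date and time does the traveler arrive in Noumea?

02:10 on October 20

Convert departure to UTC: 09:10 − 5:30 = 03:40 UTC on Oct 18.
Add 11 hours 30 minutes leg 1 → 15:10 UTC.
Add 4 hours and 40 minutes layover in Halborough → 19:50 UTC.
Add 11 hours 45 minutes leg 2 → 07:35 UTC (Oct 19).
Add 1 hour 55 minutes layover in Yangon → 09:30 UTC.
Add 5 hours and 40 minutes leg 3 → 15:10 UTC.
Noumea is UTC+11:00, so local arrival = 15:10 + 11:00 = 02:10 on Oct 20.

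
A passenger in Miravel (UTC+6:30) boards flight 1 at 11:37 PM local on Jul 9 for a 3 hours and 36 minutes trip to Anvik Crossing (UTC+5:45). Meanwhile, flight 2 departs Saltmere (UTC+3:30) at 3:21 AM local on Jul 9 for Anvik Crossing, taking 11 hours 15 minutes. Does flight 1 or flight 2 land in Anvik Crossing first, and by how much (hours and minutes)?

Flight 1 in UTC: 11:37 PM − 6:30 = 5:07 PM on Jul 9.
+3 hours and 36 minutes → arrive 8:43 PM UTC on Jul 9.
Flight 2 in UTC: 3:21 AM − 3:30 = 11:51 PM on Jul 8.
+11 hours 15 minutes → arrive 11:06 AM UTC on Jul 9.
Flight 2 lands earlier by 9 hours 37 minutes.

the second, by 9 hours 37 minutes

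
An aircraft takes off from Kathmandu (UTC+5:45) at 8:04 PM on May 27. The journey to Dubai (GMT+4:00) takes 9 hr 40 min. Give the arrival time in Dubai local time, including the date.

Dubai is 1:45 behind Kathmandu.
After 9 hours 40 minutes it is 5:44 AM (May 28) in Kathmandu.
Shift by the zone difference: 5:44 AM − 1:45 = 3:59 AM on May 28 in Dubai.

3:59 AM on May 28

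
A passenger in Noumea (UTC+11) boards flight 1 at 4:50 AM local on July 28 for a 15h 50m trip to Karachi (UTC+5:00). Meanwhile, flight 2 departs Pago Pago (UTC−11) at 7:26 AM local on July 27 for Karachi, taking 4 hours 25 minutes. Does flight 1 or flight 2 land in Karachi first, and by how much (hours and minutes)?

Flight 1 in UTC: 4:50 AM − 11:00 = 5:50 PM on Jul 27.
+15 hours and 50 minutes → arrive 9:40 AM UTC on Jul 28.
Flight 2 in UTC: 7:26 AM + 11:00 = 6:26 PM on Jul 27.
+4 hours and 25 minutes → arrive 10:51 PM UTC on Jul 27.
Flight 2 lands earlier by 10 hours 49 minutes.

the second, by 10 hours 49 minutes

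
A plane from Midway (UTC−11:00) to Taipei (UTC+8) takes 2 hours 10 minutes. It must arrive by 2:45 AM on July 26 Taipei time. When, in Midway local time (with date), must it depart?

Target arrival in UTC: 2:45 AM − 8:00 = 6:45 PM on Jul 25.
Subtract 2 hours and 10 minutes → departure 4:35 PM UTC on Jul 25.
Midway is UTC−11:00: 4:35 PM − 11:00 = 5:35 AM on Jul 25.

5:35 AM on Jul 25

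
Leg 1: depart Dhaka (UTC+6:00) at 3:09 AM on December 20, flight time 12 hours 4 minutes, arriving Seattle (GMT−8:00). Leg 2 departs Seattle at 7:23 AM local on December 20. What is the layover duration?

Convert departure to UTC: 3:09 AM − 6:00 = 9:09 PM UTC on Dec 19.
Add 12 hours and 4 minutes flight time → 9:13 AM UTC (Dec 20).
Seattle is UTC−8:00, so local arrival = 9:13 AM − 8:00 = 1:13 AM on Dec 20.
Layover = 7:23 AM − 1:13 AM = 6 hours 10 minutes.

6 hours 10 minutes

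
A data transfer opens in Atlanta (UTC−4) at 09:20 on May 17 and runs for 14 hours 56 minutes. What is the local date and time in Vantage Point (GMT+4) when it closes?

08:16 on May 18

Convert start to UTC: 09:20 + 4:00 = 13:20 UTC on May 17.
Add 14 hours 56 minutes duration → 04:16 UTC (May 18).
Vantage Point is UTC+4:00, so local end time = 04:16 + 4:00 = 08:16 on May 18.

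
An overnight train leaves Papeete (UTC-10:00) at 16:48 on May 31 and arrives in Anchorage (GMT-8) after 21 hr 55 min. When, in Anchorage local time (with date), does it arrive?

16:43 on Jun 1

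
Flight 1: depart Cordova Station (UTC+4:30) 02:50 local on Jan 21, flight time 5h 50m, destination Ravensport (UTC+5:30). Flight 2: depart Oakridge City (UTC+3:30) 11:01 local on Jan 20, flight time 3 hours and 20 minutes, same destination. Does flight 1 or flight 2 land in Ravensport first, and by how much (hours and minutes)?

the second, by 17 hours 19 minutes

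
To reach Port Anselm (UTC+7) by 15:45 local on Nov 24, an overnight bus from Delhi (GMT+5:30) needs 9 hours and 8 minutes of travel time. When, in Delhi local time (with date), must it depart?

05:07 on November 24

Target arrival in UTC: 15:45 − 7:00 = 08:45 on Nov 24.
Subtract 9 hours 8 minutes → departure 23:37 UTC on Nov 23.
Delhi is UTC+5:30: 23:37 + 5:30 = 05:07 on Nov 24.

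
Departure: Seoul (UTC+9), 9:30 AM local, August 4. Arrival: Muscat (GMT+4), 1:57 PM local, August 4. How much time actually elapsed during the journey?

9 hours 27 minutes

Departure in UTC: 9:30 AM − 9:00 = 12:30 AM on Aug 4.
Arrival in UTC: 1:57 PM − 4:00 = 9:57 AM on Aug 4.
Elapsed = 9:57 AM − 12:30 AM = 9 hours 27 minutes.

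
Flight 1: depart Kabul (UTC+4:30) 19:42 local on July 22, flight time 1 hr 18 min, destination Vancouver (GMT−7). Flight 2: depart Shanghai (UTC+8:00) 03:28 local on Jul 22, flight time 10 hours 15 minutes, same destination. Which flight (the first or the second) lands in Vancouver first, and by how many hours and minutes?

the second, by 10 hours 47 minutes

Flight 1 in UTC: 19:42 − 4:30 = 15:12 on Jul 22.
+1 hour 18 minutes → arrive 16:30 UTC on Jul 22.
Flight 2 in UTC: 03:28 − 8:00 = 19:28 on Jul 21.
+10 hours 15 minutes → arrive 05:43 UTC on Jul 22.
Flight 2 lands earlier by 10 hours 47 minutes.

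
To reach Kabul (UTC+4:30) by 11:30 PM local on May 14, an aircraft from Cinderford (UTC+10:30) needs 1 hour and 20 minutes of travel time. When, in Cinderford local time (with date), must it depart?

Target arrival in UTC: 11:30 PM − 4:30 = 7:00 PM on May 14.
Subtract 1 hour and 20 minutes → departure 5:40 PM UTC on May 14.
Cinderford is UTC+10:30: 5:40 PM + 10:30 = 4:10 AM on May 15.

4:10 AM on May 15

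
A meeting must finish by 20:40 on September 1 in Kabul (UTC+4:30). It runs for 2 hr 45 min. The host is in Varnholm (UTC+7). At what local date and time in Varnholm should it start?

Target end time in UTC: 20:40 − 4:30 = 16:10 on Sep 1.
Subtract 2 hours and 45 minutes → start 13:25 UTC on Sep 1.
Varnholm is UTC+7:00: 13:25 + 7:00 = 20:25 on Sep 1.

20:25 on Sep 1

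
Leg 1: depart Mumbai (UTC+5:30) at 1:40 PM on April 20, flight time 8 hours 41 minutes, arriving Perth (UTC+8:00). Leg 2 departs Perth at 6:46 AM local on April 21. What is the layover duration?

Convert departure to UTC: 1:40 PM − 5:30 = 8:10 AM UTC on Apr 20.
Add 8 hours and 41 minutes flight time → 4:51 PM UTC.
Perth is UTC+8:00, so local arrival = 4:51 PM + 8:00 = 12:51 AM on Apr 21.
Layover = 6:46 AM − 12:51 AM = 5 hours 55 minutes.

5 hours 55 minutes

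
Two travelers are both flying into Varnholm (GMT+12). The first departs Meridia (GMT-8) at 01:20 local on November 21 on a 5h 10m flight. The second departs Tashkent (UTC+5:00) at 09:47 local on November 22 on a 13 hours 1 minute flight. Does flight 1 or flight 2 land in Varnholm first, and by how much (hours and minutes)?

Flight 1 in UTC: 01:20 + 8:00 = 09:20 on Nov 21.
+5 hours 10 minutes → arrive 14:30 UTC on Nov 21.
Flight 2 in UTC: 09:47 − 5:00 = 04:47 on Nov 22.
+13 hours and 1 minute → arrive 17:48 UTC on Nov 22.
Flight 1 lands earlier by 27 hours 18 minutes.

the first, by 27 hours 18 minutes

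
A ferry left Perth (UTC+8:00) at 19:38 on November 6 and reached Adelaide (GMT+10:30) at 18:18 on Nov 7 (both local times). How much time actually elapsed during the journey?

20 hours 10 minutes

Departure in UTC: 19:38 − 8:00 = 11:38 on Nov 6.
Arrival in UTC: 18:18 − 10:30 = 07:48 on Nov 7.
Elapsed = 07:48 − 11:38 (+1 day) = 20 hours 10 minutes.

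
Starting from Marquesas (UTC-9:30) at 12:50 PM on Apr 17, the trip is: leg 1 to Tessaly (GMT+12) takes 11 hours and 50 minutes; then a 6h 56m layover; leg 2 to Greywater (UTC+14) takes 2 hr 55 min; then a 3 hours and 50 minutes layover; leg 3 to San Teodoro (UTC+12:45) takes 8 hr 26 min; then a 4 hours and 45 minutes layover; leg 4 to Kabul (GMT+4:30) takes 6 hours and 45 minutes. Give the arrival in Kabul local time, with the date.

12:17 AM on April 20

Convert departure to UTC: 12:50 PM + 9:30 = 10:20 PM UTC on Apr 17.
Add 11 hours 50 minutes leg 1 → 10:10 AM UTC (Apr 18).
Add 6 hours and 56 minutes layover in Tessaly → 5:06 PM UTC.
Add 2 hours 55 minutes leg 2 → 8:01 PM UTC.
Add 3 hours 50 minutes layover in Greywater → 11:51 PM UTC.
Add 8 hours 26 minutes leg 3 → 8:17 AM UTC (Apr 19).
Add 4 hours and 45 minutes layover in San Teodoro → 1:02 PM UTC.
Add 6 hours 45 minutes leg 4 → 7:47 PM UTC.
Kabul is UTC+4:30, so local arrival = 7:47 PM + 4:30 = 12:17 AM on Apr 20.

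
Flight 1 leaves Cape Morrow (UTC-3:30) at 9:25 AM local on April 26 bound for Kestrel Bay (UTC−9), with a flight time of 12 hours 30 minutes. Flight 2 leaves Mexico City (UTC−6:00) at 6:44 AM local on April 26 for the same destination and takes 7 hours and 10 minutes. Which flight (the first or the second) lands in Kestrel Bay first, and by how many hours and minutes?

Flight 1 in UTC: 9:25 AM + 3:30 = 12:55 PM on Apr 26.
+12 hours and 30 minutes → arrive 1:25 AM UTC on Apr 27.
Flight 2 in UTC: 6:44 AM + 6:00 = 12:44 PM on Apr 26.
+7 hours and 10 minutes → arrive 7:54 PM UTC on Apr 26.
Flight 2 lands earlier by 5 hours 31 minutes.

the second, by 5 hours 31 minutes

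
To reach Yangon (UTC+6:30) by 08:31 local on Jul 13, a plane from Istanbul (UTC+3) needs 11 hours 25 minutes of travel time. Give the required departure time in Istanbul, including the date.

17:36 on July 12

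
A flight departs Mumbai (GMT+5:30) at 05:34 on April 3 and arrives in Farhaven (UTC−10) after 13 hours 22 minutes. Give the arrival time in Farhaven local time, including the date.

Farhaven is 15:30 behind Mumbai.
After 13 hours 22 minutes it is 18:56 in Mumbai.
Shift by the zone difference: 18:56 − 15:30 = 03:26 on Apr 3 in Farhaven.

03:26 on April 3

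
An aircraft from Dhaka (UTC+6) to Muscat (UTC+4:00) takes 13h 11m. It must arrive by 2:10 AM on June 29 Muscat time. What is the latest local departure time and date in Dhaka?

Target arrival in UTC: 2:10 AM − 4:00 = 10:10 PM on Jun 28.
Subtract 13 hours 11 minutes → departure 8:59 AM UTC on Jun 28.
Dhaka is UTC+6:00: 8:59 AM + 6:00 = 2:59 PM on Jun 28.

2:59 PM on June 28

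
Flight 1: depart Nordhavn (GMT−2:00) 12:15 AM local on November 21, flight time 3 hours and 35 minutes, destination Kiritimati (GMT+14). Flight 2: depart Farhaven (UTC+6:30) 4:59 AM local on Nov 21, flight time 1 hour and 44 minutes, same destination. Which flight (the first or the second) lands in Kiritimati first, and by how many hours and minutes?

the second, by 5 hours 37 minutes

Flight 1 in UTC: 12:15 AM + 2:00 = 2:15 AM on Nov 21.
+3 hours 35 minutes → arrive 5:50 AM UTC on Nov 21.
Flight 2 in UTC: 4:59 AM − 6:30 = 10:29 PM on Nov 20.
+1 hour and 44 minutes → arrive 12:13 AM UTC on Nov 21.
Flight 2 lands earlier by 5 hours 37 minutes.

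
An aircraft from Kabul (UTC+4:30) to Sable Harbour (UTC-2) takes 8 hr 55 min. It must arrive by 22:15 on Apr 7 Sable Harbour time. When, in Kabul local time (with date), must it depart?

Target arrival in UTC: 22:15 + 2:00 = 00:15 on Apr 8.
Subtract 8 hours and 55 minutes → departure 15:20 UTC on Apr 7.
Kabul is UTC+4:30: 15:20 + 4:30 = 19:50 on Apr 7.

19:50 on April 7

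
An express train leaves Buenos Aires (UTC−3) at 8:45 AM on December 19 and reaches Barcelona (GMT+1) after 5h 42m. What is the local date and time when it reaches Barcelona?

6:27 PM on December 19

Barcelona is 4:00 ahead of Buenos Aires.
After 5 hours 42 minutes it is 2:27 PM in Buenos Aires.
Shift by the zone difference: 2:27 PM + 4:00 = 6:27 PM on Dec 19 in Barcelona.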